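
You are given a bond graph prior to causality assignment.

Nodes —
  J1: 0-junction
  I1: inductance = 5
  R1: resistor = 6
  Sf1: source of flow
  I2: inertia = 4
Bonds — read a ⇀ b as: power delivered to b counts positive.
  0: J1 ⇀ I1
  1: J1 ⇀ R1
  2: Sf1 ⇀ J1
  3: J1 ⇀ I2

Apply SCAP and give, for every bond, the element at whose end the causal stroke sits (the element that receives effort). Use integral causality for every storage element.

β0 |I1
β1 |J1
β2 |Sf1
β3 |I2

β2 |Sf1  (source Sf1 imposes f)
β0 |I1  (prefer integral on I1)
β3 |I2  (I2 integral (f out))
β1 |J1  (J1: last free bond brings effort in)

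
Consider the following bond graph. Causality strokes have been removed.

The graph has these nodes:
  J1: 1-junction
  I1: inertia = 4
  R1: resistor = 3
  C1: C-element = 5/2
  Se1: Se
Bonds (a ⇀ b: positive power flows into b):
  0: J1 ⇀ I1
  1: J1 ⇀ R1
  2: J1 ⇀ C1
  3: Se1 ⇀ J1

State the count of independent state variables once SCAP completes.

b3 →J1  (Se1 (Se) sets effort on bond)
b0 →I1  (I1 integral (f out))
b1 →J1  (J1: bond 0 brought flow, rest push out)
b2 →J1  (1-jn J1 has f-setter on 0)

2  (C1, I1 all integral)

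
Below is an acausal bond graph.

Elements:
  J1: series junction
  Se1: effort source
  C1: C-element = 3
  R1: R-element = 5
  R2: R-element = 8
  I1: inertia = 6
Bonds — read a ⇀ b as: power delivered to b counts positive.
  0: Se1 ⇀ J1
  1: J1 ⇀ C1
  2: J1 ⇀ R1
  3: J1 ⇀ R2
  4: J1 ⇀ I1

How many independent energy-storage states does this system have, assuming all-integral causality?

bond 0 →J1  (Se1 (Se) sets effort on bond)
bond 1 →J1  (C1 outputs effort q/C1)
bond 4 →I1  (I1: I, integral causality)
bond 2 →J1  (1-jn J1 has f-setter on 4)
bond 3 →J1  (J1 flow already set via bond 4)

2  (C1, I1 all integral)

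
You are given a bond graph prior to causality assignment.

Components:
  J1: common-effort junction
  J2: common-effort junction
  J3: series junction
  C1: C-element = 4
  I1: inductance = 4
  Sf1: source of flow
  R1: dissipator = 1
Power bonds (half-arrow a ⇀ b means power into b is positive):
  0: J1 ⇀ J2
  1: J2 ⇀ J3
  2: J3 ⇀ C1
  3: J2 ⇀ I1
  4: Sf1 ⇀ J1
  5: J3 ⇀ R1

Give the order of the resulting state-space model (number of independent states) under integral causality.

2  (C1, I1 all integral)

bond 4 |Sf1  (Sf1 fixes flow; stroke at Sf1)
bond 0 |J1  (closing 0-jn rule on J1)
bond 2 |J3  (C1 integral (e out))
bond 3 |I1  (I1 integral (f out))
bond 1 |J2  (J2 needs exactly one e-in)
bond 5 |J3  (J3: bond 1 brought flow, rest push out)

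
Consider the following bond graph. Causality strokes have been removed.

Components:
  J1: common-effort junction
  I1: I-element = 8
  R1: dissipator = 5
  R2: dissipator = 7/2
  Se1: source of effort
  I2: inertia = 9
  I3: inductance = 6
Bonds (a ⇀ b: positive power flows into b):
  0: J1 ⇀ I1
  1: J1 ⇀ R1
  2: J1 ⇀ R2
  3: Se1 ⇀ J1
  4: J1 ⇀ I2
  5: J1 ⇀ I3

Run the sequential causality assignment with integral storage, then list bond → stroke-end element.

bond 0 stroke→I1
bond 1 stroke→R1
bond 2 stroke→R2
bond 3 stroke→J1
bond 4 stroke→I2
bond 5 stroke→I3

β3 →J1  (Se1 (Se) sets effort on bond)
β0 →I1  (J1 effort already set via bond 3)
β1 →R1  (J1 effort already set via bond 3)
β2 →R2  (common-e at J1 fixed by 3)
β4 →I2  (0-jn J1 has e-setter on 3)
β5 →I3  (0-jn J1 has e-setter on 3)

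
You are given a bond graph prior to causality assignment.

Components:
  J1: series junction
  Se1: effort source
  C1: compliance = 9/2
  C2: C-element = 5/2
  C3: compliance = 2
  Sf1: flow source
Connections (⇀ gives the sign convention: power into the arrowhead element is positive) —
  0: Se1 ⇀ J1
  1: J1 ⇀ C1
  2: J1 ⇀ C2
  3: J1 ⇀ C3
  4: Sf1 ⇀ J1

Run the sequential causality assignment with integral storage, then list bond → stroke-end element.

β0 stroke at J1
β1 stroke at J1
β2 stroke at J1
β3 stroke at J1
β4 stroke at Sf1

#0 →J1  (source Se1 imposes e)
#4 →Sf1  (Sf1: flow source, stroke at near end)
#1 →J1  (common-f at J1 fixed by 4)
#2 →J1  (J1 flow already set via bond 4)
#3 →J1  (J1 flow already set via bond 4)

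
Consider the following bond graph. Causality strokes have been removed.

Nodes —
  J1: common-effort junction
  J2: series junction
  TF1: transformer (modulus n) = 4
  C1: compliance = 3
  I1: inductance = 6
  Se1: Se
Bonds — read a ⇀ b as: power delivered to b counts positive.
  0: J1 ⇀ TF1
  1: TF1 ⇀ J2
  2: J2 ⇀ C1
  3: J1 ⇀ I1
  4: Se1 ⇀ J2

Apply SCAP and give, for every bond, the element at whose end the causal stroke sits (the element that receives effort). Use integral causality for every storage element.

b4 →J2  (Se1 (Se) sets effort on bond)
b2 →J2  (C1 outputs effort q/C1)
b1 →TF1  (closing 1-jn rule on J2)
b0 →J1  (TF TF1: opposite of bond 1)
b3 →I1  (J1 effort already set via bond 0)

#0 →J1
#1 →TF1
#2 →J2
#3 →I1
#4 →J2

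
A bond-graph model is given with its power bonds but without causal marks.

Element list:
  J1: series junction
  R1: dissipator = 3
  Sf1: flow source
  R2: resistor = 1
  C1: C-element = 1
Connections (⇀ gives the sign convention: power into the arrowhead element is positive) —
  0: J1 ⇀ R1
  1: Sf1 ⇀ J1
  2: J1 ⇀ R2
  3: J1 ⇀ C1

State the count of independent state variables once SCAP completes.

1  (C1 all integral)

β1 |Sf1  (Sf1: flow source, stroke at near end)
β0 |J1  (J1: bond 1 brought flow, rest push out)
β2 |J1  (1-jn J1 has f-setter on 1)
β3 |J1  (J1: bond 1 brought flow, rest push out)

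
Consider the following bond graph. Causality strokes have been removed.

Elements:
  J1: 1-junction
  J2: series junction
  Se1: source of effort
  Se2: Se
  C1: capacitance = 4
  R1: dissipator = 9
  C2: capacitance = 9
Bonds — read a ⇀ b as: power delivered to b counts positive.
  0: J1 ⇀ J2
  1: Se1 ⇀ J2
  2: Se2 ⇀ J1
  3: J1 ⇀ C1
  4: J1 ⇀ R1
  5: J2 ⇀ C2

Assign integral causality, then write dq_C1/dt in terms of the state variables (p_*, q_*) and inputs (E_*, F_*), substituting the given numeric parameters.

β1 stroke at J2  (Se1: effort source, stroke at far end)
β2 stroke at J1  (Se2 fixes effort; stroke away)
β3 stroke at J1  (C1: C, integral causality)
β5 stroke at J2  (C2 integral (e out))
β0 stroke at J1  (J2 needs exactly one f-in)
β4 stroke at R1  (only one flow-in slot at J1)

dq_C1/dt = E_Se1/9 + E_Se2/9 - q_C1/36 - q_C2/81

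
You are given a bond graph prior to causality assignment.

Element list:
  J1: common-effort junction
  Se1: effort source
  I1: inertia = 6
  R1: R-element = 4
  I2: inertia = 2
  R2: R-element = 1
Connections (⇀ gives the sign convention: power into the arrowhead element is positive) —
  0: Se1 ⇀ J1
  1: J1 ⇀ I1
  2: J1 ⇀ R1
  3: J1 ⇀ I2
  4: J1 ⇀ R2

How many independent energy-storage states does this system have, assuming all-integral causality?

2  (I1, I2 all integral)

b0 stroke→J1  (Se1: effort source, stroke at far end)
b1 stroke→I1  (J1 effort already set via bond 0)
b2 stroke→R1  (J1 effort already set via bond 0)
b3 stroke→I2  (J1: bond 0 brought effort, rest push out)
b4 stroke→R2  (common-e at J1 fixed by 0)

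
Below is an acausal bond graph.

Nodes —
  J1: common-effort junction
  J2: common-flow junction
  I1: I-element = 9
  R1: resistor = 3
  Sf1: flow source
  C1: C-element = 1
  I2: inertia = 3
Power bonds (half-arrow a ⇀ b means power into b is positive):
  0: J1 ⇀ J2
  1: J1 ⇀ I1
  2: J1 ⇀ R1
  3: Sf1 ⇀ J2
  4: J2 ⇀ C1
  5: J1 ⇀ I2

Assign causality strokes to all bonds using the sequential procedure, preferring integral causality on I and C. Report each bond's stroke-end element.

β3 stroke→Sf1  (Sf1 (Sf) sets flow on bond)
β0 stroke→J2  (1-jn J2 has f-setter on 3)
β4 stroke→J2  (J2 flow already set via bond 3)
β1 stroke→I1  (I1: I, integral causality)
β5 stroke→I2  (I2 outputs flow p/I2)
β2 stroke→J1  (J1 needs exactly one e-in)

#0 stroke at J2
#1 stroke at I1
#2 stroke at J1
#3 stroke at Sf1
#4 stroke at J2
#5 stroke at I2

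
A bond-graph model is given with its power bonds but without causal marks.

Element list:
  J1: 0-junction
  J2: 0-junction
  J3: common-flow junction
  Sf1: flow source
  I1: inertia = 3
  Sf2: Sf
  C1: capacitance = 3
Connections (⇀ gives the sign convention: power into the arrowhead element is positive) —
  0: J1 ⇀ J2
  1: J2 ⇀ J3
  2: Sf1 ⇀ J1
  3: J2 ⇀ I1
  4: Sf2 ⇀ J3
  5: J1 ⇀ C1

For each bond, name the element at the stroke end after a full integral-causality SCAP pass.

bond 0 stroke at J2
bond 1 stroke at J3
bond 2 stroke at Sf1
bond 3 stroke at I1
bond 4 stroke at Sf2
bond 5 stroke at J1

bond 2 →Sf1  (Sf1: flow source, stroke at near end)
bond 4 →Sf2  (source Sf2 imposes f)
bond 1 →J3  (1-jn J3 has f-setter on 4)
bond 3 →I1  (I1 integral (f out))
bond 0 →J2  (J2: last free bond brings effort in)
bond 5 →J1  (closing 0-jn rule on J1)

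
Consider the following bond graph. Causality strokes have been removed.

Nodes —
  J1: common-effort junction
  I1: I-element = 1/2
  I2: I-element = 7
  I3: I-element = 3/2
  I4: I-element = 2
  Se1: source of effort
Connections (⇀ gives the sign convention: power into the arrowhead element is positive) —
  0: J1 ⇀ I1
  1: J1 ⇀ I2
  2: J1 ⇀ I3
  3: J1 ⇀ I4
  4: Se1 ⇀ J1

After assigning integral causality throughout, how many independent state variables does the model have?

4  (I1, I2, I3, I4 all integral)

β4 |J1  (Se1 fixes effort; stroke away)
β0 |I1  (J1 effort already set via bond 4)
β1 |I2  (common-e at J1 fixed by 4)
β2 |I3  (common-e at J1 fixed by 4)
β3 |I4  (J1 effort already set via bond 4)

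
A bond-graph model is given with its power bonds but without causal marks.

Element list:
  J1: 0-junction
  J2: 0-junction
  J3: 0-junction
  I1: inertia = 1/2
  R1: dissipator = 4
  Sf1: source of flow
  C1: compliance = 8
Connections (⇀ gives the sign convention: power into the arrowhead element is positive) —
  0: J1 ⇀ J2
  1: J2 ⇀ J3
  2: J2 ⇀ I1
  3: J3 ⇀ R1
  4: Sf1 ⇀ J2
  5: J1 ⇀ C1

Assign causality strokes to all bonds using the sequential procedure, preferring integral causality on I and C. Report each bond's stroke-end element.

#4 →Sf1  (Sf1: flow source, stroke at near end)
#2 →I1  (I1 integral (f out))
#5 →J1  (C1 integral (e out))
#0 →J2  (J1: bond 5 brought effort, rest push out)
#1 →J3  (0-jn J2 has e-setter on 0)
#3 →R1  (common-e at J3 fixed by 1)

β0 |J2
β1 |J3
β2 |I1
β3 |R1
β4 |Sf1
β5 |J1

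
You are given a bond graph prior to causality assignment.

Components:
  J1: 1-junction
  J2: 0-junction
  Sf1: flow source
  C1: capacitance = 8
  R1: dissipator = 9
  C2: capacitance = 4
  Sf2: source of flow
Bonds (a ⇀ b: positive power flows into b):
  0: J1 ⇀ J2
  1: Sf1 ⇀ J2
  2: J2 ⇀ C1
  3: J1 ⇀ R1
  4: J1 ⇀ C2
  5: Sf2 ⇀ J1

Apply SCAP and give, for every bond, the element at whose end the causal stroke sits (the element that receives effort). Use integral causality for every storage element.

bond 0 →J1
bond 1 →Sf1
bond 2 →J2
bond 3 →J1
bond 4 →J1
bond 5 →Sf2

b1 →Sf1  (source Sf1 imposes f)
b5 →Sf2  (source Sf2 imposes f)
b0 →J1  (common-f at J1 fixed by 5)
b3 →J1  (1-jn J1 has f-setter on 5)
b4 →J1  (J1: bond 5 brought flow, rest push out)
b2 →J2  (J2 needs exactly one e-in)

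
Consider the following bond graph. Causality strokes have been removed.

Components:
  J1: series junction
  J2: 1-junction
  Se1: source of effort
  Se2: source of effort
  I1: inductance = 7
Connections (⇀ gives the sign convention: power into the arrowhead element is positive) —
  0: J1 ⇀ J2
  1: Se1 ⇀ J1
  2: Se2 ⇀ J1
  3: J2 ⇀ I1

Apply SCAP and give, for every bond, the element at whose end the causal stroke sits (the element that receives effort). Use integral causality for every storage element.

bond 1 →J1  (Se1 (Se) sets effort on bond)
bond 2 →J1  (Se2 fixes effort; stroke away)
bond 0 →J2  (J1: last free bond brings flow in)
bond 3 →I1  (closing 1-jn rule on J2)

bond 0 stroke→J2
bond 1 stroke→J1
bond 2 stroke→J1
bond 3 stroke→I1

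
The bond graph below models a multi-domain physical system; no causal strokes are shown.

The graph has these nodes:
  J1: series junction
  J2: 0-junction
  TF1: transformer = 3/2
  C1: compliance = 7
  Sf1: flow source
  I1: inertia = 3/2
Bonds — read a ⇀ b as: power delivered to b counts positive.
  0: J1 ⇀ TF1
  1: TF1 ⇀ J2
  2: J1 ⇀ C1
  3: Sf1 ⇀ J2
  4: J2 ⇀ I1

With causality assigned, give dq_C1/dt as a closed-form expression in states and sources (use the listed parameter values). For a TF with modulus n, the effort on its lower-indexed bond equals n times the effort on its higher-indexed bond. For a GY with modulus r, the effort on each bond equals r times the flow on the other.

bond 3 stroke→Sf1  (source Sf1 imposes f)
bond 2 stroke→J1  (C1: C, integral causality)
bond 0 stroke→TF1  (J1 needs exactly one f-in)
bond 1 stroke→J2  (through TF1, causality passes straight; one stroke at TF1)
bond 4 stroke→I1  (0-jn J2 has e-setter on 1)

dq_C1/dt = -2*F_Sf1/3 + 4*p_I1/9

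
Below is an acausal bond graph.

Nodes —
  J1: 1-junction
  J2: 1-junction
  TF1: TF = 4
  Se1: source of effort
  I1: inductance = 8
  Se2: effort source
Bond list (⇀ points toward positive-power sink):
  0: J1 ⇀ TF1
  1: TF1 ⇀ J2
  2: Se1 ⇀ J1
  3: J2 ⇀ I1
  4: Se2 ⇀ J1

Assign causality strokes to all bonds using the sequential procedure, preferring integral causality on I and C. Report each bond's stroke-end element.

β0 stroke→TF1
β1 stroke→J2
β2 stroke→J1
β3 stroke→I1
β4 stroke→J1

#2 →J1  (source Se1 imposes e)
#4 →J1  (Se2 fixes effort; stroke away)
#0 →TF1  (only one flow-in slot at J1)
#1 →J2  (through TF1, causality passes straight; one stroke at TF1)
#3 →I1  (closing 1-jn rule on J2)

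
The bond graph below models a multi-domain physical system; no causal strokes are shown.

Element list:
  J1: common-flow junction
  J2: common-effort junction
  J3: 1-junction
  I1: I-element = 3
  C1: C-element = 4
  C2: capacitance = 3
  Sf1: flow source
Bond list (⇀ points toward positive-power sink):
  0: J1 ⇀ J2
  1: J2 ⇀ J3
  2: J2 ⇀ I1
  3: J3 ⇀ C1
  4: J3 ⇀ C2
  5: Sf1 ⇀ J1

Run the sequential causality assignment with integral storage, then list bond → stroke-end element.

β0 stroke→J1
β1 stroke→J2
β2 stroke→I1
β3 stroke→J3
β4 stroke→J3
β5 stroke→Sf1

b5 →Sf1  (Sf1 (Sf) sets flow on bond)
b0 →J1  (common-f at J1 fixed by 5)
b2 →I1  (prefer integral on I1)
b1 →J2  (J2: last free bond brings effort in)
b3 →J3  (J3 flow already set via bond 1)
b4 →J3  (common-f at J3 fixed by 1)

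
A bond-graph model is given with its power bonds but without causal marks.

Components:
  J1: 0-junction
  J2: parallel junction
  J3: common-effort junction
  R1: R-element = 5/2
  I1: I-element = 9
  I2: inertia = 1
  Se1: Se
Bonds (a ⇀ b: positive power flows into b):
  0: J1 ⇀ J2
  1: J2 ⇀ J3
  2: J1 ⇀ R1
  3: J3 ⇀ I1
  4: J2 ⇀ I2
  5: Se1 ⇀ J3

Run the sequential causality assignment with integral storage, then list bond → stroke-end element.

bond 5 stroke→J3  (Se1 (Se) sets effort on bond)
bond 1 stroke→J2  (common-e at J3 fixed by 5)
bond 3 stroke→I1  (J3 effort already set via bond 5)
bond 0 stroke→J1  (J2: bond 1 brought effort, rest push out)
bond 4 stroke→I2  (J2: bond 1 brought effort, rest push out)
bond 2 stroke→R1  (J1 effort already set via bond 0)

b0 stroke→J1
b1 stroke→J2
b2 stroke→R1
b3 stroke→I1
b4 stroke→I2
b5 stroke→J3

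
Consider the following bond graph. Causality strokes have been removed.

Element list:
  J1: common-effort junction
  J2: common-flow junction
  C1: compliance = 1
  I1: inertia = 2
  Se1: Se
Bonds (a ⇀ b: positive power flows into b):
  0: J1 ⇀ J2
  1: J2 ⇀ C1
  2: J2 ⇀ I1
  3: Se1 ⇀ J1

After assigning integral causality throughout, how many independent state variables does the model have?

β3 →J1  (source Se1 imposes e)
β0 →J2  (J1 effort already set via bond 3)
β1 →J2  (C1: C, integral causality)
β2 →I1  (only one flow-in slot at J2)

2  (C1, I1 all integral)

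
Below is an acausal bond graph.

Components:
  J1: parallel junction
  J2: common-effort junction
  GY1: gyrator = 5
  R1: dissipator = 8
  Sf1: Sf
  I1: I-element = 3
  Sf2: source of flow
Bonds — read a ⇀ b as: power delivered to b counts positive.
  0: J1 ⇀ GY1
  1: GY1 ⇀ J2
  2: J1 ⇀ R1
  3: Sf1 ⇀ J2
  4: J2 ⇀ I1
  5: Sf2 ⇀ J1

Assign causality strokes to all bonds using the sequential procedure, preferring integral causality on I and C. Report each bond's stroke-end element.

#0 |J1
#1 |J2
#2 |R1
#3 |Sf1
#4 |I1
#5 |Sf2

b3 |Sf1  (Sf1 fixes flow; stroke at Sf1)
b5 |Sf2  (Sf2 (Sf) sets flow on bond)
b4 |I1  (prefer integral on I1)
b1 |J2  (J2: last free bond brings effort in)
b0 |J1  (GY1: gyrator matches bond 1)
b2 |R1  (J1 effort already set via bond 0)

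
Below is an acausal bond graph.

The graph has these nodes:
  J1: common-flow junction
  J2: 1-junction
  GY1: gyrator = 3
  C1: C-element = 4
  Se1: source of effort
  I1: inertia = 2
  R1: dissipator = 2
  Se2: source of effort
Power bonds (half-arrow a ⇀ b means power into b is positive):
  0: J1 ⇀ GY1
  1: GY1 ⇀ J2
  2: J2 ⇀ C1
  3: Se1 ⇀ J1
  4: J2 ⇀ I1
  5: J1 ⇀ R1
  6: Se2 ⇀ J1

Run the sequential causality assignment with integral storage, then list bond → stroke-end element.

bond 3 |J1  (source Se1 imposes e)
bond 6 |J1  (Se2 fixes effort; stroke away)
bond 2 |J2  (C1: C, integral causality)
bond 4 |I1  (prefer integral on I1)
bond 1 |J2  (J2: bond 4 brought flow, rest push out)
bond 0 |J1  (GY1 both-in/both-out from 1)
bond 5 |R1  (closing 1-jn rule on J1)

bond 0 |J1
bond 1 |J2
bond 2 |J2
bond 3 |J1
bond 4 |I1
bond 5 |R1
bond 6 |J1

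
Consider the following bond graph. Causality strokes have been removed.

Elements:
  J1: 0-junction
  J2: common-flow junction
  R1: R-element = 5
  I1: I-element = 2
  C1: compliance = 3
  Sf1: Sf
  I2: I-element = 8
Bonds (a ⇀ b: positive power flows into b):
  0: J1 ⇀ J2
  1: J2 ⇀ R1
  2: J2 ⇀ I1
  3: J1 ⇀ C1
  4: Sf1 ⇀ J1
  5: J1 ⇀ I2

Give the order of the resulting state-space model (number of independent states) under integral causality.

#4 →Sf1  (Sf1 fixes flow; stroke at Sf1)
#2 →I1  (I1: I, integral causality)
#0 →J2  (1-jn J2 has f-setter on 2)
#1 →J2  (J2 flow already set via bond 2)
#3 →J1  (prefer integral on C1)
#5 →I2  (J1 effort already set via bond 3)

3  (C1, I1, I2 all integral)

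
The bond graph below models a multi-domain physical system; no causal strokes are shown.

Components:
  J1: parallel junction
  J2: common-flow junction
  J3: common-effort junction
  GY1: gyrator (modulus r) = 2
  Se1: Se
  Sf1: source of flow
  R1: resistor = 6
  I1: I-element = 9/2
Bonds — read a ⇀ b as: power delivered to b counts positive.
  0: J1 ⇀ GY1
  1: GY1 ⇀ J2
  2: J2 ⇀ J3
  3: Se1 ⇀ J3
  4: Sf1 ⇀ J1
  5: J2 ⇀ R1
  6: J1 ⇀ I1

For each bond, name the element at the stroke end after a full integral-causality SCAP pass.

#0 stroke at J1
#1 stroke at J2
#2 stroke at J2
#3 stroke at J3
#4 stroke at Sf1
#5 stroke at R1
#6 stroke at I1

β3 →J3  (source Se1 imposes e)
β4 →Sf1  (Sf1: flow source, stroke at near end)
β2 →J2  (J3 effort already set via bond 3)
β6 →I1  (I1 integral (f out))
β0 →J1  (J1 needs exactly one e-in)
β1 →J2  (GY1 both-in/both-out from 0)
β5 →R1  (J2 needs exactly one f-in)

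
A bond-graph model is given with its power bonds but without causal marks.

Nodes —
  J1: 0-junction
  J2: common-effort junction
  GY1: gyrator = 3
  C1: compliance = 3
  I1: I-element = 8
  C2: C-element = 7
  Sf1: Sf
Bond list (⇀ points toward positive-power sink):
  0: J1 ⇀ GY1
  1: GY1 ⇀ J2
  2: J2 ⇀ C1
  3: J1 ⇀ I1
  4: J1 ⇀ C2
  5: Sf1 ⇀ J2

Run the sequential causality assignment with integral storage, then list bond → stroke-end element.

bond 0 stroke at GY1
bond 1 stroke at GY1
bond 2 stroke at J2
bond 3 stroke at I1
bond 4 stroke at J1
bond 5 stroke at Sf1

b5 stroke→Sf1  (Sf1 fixes flow; stroke at Sf1)
b2 stroke→J2  (C1: C, integral causality)
b1 stroke→GY1  (common-e at J2 fixed by 2)
b0 stroke→GY1  (through GY1, causality inverts; strokes same side of GY1)
b3 stroke→I1  (I1 integral (f out))
b4 stroke→J1  (J1 needs exactly one e-in)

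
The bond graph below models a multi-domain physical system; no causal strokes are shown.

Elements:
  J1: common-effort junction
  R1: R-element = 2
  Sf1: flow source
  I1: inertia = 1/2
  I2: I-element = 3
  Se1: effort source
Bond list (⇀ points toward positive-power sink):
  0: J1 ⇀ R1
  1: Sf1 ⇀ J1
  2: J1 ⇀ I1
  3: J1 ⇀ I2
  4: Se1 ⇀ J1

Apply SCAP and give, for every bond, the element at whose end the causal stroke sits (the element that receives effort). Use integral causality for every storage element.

β0 →R1
β1 →Sf1
β2 →I1
β3 →I2
β4 →J1

β1 stroke at Sf1  (Sf1 (Sf) sets flow on bond)
β4 stroke at J1  (Se1 fixes effort; stroke away)
β0 stroke at R1  (J1: bond 4 brought effort, rest push out)
β2 stroke at I1  (J1 effort already set via bond 4)
β3 stroke at I2  (J1 effort already set via bond 4)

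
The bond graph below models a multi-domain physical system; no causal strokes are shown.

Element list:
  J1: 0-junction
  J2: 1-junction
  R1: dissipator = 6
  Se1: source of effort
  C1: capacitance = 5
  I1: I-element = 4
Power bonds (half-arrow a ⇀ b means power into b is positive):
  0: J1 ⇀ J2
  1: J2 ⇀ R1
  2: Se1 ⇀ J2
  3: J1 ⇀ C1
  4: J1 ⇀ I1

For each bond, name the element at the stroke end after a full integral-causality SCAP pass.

bond 0 |J2
bond 1 |R1
bond 2 |J2
bond 3 |J1
bond 4 |I1

b2 stroke at J2  (Se1 (Se) sets effort on bond)
b3 stroke at J1  (prefer integral on C1)
b0 stroke at J2  (0-jn J1 has e-setter on 3)
b4 stroke at I1  (0-jn J1 has e-setter on 3)
b1 stroke at R1  (closing 1-jn rule on J2)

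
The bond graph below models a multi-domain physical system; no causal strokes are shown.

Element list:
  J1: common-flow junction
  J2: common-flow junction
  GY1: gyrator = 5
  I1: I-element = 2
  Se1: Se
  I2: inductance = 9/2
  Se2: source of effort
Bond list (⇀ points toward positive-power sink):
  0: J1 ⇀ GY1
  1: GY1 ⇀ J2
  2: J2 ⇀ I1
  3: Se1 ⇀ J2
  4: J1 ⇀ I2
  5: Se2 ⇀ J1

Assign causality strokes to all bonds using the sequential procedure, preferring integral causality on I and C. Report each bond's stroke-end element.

β0 |J1
β1 |J2
β2 |I1
β3 |J2
β4 |I2
β5 |J1

b3 |J2  (Se1 fixes effort; stroke away)
b5 |J1  (Se2: effort source, stroke at far end)
b2 |I1  (prefer integral on I1)
b1 |J2  (1-jn J2 has f-setter on 2)
b0 |J1  (through GY1, causality inverts; strokes same side of GY1)
b4 |I2  (J1 needs exactly one f-in)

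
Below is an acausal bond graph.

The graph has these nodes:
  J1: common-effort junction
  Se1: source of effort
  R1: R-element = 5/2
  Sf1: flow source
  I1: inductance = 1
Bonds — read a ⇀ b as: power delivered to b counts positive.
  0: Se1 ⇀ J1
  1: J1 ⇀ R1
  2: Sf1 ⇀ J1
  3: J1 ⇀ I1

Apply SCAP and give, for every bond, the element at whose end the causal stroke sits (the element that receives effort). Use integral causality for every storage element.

bond 0 |J1
bond 1 |R1
bond 2 |Sf1
bond 3 |I1

β0 stroke at J1  (Se1 (Se) sets effort on bond)
β2 stroke at Sf1  (Sf1 (Sf) sets flow on bond)
β1 stroke at R1  (0-jn J1 has e-setter on 0)
β3 stroke at I1  (0-jn J1 has e-setter on 0)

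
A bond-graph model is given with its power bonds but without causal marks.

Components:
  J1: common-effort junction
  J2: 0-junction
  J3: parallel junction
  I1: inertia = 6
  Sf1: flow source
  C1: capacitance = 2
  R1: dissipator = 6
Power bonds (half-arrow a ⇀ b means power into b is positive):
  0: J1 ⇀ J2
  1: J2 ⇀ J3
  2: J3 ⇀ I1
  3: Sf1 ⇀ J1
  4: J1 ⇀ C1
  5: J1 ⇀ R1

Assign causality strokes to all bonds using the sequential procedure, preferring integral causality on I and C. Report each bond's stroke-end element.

β3 stroke→Sf1  (Sf1 (Sf) sets flow on bond)
β2 stroke→I1  (I1: I, integral causality)
β1 stroke→J3  (closing 0-jn rule on J3)
β0 stroke→J2  (J2: last free bond brings effort in)
β4 stroke→J1  (C1 integral (e out))
β5 stroke→R1  (J1: bond 4 brought effort, rest push out)

β0 stroke at J2
β1 stroke at J3
β2 stroke at I1
β3 stroke at Sf1
β4 stroke at J1
β5 stroke at R1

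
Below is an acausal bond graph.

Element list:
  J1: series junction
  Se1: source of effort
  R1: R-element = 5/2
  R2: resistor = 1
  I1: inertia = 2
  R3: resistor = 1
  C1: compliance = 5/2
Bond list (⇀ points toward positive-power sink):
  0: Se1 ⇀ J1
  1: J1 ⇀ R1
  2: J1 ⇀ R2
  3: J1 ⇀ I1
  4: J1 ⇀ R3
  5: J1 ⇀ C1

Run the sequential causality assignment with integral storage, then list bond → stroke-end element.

b0 |J1
b1 |J1
b2 |J1
b3 |I1
b4 |J1
b5 |J1

bond 0 stroke at J1  (Se1 fixes effort; stroke away)
bond 3 stroke at I1  (I1: I, integral causality)
bond 1 stroke at J1  (common-f at J1 fixed by 3)
bond 2 stroke at J1  (1-jn J1 has f-setter on 3)
bond 4 stroke at J1  (J1: bond 3 brought flow, rest push out)
bond 5 stroke at J1  (J1: bond 3 brought flow, rest push out)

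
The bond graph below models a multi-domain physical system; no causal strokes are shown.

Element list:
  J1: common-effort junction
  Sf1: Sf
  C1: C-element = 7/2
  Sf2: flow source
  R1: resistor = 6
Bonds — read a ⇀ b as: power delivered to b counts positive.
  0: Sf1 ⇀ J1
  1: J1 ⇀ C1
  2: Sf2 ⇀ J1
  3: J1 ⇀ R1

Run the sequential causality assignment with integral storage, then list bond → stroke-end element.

b0 stroke at Sf1  (Sf1: flow source, stroke at near end)
b2 stroke at Sf2  (source Sf2 imposes f)
b1 stroke at J1  (prefer integral on C1)
b3 stroke at R1  (0-jn J1 has e-setter on 1)

bond 0 |Sf1
bond 1 |J1
bond 2 |Sf2
bond 3 |R1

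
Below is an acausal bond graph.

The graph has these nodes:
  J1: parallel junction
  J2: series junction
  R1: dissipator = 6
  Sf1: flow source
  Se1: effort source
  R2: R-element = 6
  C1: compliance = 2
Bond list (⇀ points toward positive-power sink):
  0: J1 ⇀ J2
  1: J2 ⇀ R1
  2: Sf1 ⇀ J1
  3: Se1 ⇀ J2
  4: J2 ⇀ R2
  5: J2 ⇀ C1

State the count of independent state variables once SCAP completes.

#2 stroke→Sf1  (source Sf1 imposes f)
#3 stroke→J2  (source Se1 imposes e)
#0 stroke→J1  (only one effort-in slot at J1)
#1 stroke→J2  (common-f at J2 fixed by 0)
#4 stroke→J2  (1-jn J2 has f-setter on 0)
#5 stroke→J2  (common-f at J2 fixed by 0)

1  (C1 all integral)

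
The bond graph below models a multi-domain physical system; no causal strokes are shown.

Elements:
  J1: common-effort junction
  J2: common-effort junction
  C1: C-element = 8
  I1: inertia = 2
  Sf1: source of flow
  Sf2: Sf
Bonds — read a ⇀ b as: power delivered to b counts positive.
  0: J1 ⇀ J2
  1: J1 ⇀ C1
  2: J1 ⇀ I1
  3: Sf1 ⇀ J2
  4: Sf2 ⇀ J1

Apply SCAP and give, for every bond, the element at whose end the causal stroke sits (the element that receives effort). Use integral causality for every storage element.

b0 |J2
b1 |J1
b2 |I1
b3 |Sf1
b4 |Sf2

β3 →Sf1  (source Sf1 imposes f)
β4 →Sf2  (source Sf2 imposes f)
β0 →J2  (J2 needs exactly one e-in)
β1 →J1  (C1 outputs effort q/C1)
β2 →I1  (common-e at J1 fixed by 1)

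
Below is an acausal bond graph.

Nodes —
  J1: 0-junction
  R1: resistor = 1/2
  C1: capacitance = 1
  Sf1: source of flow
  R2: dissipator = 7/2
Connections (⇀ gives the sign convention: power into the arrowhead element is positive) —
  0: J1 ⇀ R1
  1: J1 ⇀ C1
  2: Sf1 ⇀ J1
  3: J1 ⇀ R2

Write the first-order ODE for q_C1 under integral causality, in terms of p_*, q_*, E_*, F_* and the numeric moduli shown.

dq_C1/dt = F_Sf1 - 16*q_C1/7

b2 |Sf1  (source Sf1 imposes f)
b1 |J1  (C1 outputs effort q/C1)
b0 |R1  (common-e at J1 fixed by 1)
b3 |R2  (0-jn J1 has e-setter on 1)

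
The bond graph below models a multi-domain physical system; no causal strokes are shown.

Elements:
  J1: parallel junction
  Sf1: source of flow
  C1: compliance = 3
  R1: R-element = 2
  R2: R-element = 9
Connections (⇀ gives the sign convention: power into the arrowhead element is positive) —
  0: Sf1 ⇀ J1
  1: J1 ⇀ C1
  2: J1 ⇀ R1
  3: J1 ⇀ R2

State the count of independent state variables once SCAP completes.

1  (C1 all integral)

b0 |Sf1  (Sf1 fixes flow; stroke at Sf1)
b1 |J1  (C1 integral (e out))
b2 |R1  (J1 effort already set via bond 1)
b3 |R2  (J1: bond 1 brought effort, rest push out)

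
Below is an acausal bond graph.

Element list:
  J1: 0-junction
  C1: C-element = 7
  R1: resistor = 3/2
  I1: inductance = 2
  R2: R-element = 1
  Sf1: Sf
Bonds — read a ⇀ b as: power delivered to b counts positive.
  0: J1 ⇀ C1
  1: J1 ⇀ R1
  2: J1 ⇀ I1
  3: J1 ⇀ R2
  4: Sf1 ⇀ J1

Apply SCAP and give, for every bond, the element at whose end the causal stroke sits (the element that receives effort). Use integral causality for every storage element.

b4 stroke→Sf1  (Sf1 (Sf) sets flow on bond)
b0 stroke→J1  (prefer integral on C1)
b1 stroke→R1  (J1: bond 0 brought effort, rest push out)
b2 stroke→I1  (J1 effort already set via bond 0)
b3 stroke→R2  (0-jn J1 has e-setter on 0)

bond 0 stroke at J1
bond 1 stroke at R1
bond 2 stroke at I1
bond 3 stroke at R2
bond 4 stroke at Sf1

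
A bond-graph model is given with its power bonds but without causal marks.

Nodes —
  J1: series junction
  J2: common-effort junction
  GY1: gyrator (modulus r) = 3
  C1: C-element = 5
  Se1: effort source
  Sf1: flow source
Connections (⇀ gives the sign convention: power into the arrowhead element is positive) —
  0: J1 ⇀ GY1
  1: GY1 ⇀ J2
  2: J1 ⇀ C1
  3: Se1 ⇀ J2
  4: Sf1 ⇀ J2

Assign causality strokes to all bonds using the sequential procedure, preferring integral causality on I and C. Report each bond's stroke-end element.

β3 |J2  (Se1 fixes effort; stroke away)
β4 |Sf1  (Sf1 fixes flow; stroke at Sf1)
β1 |GY1  (J2 effort already set via bond 3)
β0 |GY1  (GY1 both-in/both-out from 1)
β2 |J1  (J1: bond 0 brought flow, rest push out)

β0 stroke at GY1
β1 stroke at GY1
β2 stroke at J1
β3 stroke at J2
β4 stroke at Sf1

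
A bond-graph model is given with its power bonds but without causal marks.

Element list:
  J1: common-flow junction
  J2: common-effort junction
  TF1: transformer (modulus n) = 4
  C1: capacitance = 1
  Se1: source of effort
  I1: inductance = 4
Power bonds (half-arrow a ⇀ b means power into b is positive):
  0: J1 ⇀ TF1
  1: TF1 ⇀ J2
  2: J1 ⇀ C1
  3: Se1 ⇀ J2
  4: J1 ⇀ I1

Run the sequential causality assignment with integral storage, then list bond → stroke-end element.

bond 0 |J1
bond 1 |TF1
bond 2 |J1
bond 3 |J2
bond 4 |I1

b3 →J2  (Se1 (Se) sets effort on bond)
b1 →TF1  (J2: bond 3 brought effort, rest push out)
b0 →J1  (TF1 one-in-one-out from 1)
b2 →J1  (C1 outputs effort q/C1)
b4 →I1  (only one flow-in slot at J1)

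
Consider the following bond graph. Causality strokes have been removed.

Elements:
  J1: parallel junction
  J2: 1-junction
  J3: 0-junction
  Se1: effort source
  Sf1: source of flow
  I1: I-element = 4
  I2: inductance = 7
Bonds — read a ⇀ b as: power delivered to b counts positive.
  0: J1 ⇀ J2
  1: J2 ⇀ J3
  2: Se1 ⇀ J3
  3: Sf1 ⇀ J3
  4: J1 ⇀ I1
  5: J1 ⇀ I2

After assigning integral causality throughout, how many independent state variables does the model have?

2  (I1, I2 all integral)

b2 |J3  (Se1: effort source, stroke at far end)
b3 |Sf1  (Sf1 fixes flow; stroke at Sf1)
b1 |J2  (0-jn J3 has e-setter on 2)
b0 |J1  (J2: last free bond brings flow in)
b4 |I1  (common-e at J1 fixed by 0)
b5 |I2  (0-jn J1 has e-setter on 0)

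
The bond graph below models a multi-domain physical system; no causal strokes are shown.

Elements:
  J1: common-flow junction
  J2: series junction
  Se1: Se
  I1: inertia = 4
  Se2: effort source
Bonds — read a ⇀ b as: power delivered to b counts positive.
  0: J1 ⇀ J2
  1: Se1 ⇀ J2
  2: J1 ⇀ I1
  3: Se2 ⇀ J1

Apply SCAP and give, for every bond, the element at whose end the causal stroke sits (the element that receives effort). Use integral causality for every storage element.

#1 stroke→J2  (Se1: effort source, stroke at far end)
#3 stroke→J1  (source Se2 imposes e)
#0 stroke→J1  (J2 needs exactly one f-in)
#2 stroke→I1  (only one flow-in slot at J1)

b0 |J1
b1 |J2
b2 |I1
b3 |J1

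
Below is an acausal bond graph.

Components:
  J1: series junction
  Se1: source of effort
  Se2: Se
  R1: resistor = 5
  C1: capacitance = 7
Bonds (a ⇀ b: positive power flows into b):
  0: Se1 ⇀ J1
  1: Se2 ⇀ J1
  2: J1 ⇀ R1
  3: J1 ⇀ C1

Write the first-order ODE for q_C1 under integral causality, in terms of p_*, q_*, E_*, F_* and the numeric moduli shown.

bond 0 stroke at J1  (Se1 fixes effort; stroke away)
bond 1 stroke at J1  (source Se2 imposes e)
bond 3 stroke at J1  (prefer integral on C1)
bond 2 stroke at R1  (J1 needs exactly one f-in)

dq_C1/dt = E_Se1/5 + E_Se2/5 - q_C1/35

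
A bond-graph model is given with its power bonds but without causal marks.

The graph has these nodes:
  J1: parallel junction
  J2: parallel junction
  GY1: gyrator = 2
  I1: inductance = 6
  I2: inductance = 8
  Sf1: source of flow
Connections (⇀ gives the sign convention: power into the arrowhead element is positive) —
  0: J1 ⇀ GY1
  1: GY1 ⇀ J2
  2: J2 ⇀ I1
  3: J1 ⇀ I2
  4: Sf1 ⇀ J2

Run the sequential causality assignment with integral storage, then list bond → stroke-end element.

#0 stroke→J1
#1 stroke→J2
#2 stroke→I1
#3 stroke→I2
#4 stroke→Sf1

#4 →Sf1  (Sf1: flow source, stroke at near end)
#2 →I1  (I1: I, integral causality)
#1 →J2  (J2: last free bond brings effort in)
#0 →J1  (GY1 both-in/both-out from 1)
#3 →I2  (J1: bond 0 brought effort, rest push out)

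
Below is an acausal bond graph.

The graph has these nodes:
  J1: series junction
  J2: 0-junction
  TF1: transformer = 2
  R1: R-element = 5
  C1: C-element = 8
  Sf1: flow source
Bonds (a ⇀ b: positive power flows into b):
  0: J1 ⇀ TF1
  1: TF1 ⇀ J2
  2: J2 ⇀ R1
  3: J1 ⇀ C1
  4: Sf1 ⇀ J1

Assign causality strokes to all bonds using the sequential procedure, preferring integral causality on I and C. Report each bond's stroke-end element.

b4 stroke at Sf1  (Sf1 fixes flow; stroke at Sf1)
b0 stroke at J1  (1-jn J1 has f-setter on 4)
b3 stroke at J1  (1-jn J1 has f-setter on 4)
b1 stroke at TF1  (TF1: transformer flips bond 0)
b2 stroke at J2  (J2 needs exactly one e-in)

β0 stroke at J1
β1 stroke at TF1
β2 stroke at J2
β3 stroke at J1
β4 stroke at Sf1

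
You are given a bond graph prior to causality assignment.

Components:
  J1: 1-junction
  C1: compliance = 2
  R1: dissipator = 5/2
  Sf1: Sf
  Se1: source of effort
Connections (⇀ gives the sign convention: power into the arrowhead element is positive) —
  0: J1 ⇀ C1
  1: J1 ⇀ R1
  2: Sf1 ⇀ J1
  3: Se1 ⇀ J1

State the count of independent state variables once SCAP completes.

β2 →Sf1  (Sf1: flow source, stroke at near end)
β3 →J1  (source Se1 imposes e)
β0 →J1  (common-f at J1 fixed by 2)
β1 →J1  (common-f at J1 fixed by 2)

1  (C1 all integral)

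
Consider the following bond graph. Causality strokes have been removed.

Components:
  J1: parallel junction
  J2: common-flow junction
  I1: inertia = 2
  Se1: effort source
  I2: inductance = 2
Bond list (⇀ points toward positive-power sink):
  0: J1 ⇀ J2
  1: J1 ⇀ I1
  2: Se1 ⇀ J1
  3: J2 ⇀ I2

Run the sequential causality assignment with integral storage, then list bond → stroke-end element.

b2 stroke→J1  (Se1: effort source, stroke at far end)
b0 stroke→J2  (J1: bond 2 brought effort, rest push out)
b1 stroke→I1  (common-e at J1 fixed by 2)
b3 stroke→I2  (only one flow-in slot at J2)

β0 |J2
β1 |I1
β2 |J1
β3 |I2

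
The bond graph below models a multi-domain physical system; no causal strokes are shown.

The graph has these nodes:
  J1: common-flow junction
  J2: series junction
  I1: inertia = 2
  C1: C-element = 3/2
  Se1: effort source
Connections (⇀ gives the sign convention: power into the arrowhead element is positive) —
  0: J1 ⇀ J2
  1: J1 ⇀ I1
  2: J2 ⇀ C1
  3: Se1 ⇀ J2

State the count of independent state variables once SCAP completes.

2  (C1, I1 all integral)

b3 →J2  (Se1 fixes effort; stroke away)
b1 →I1  (I1 outputs flow p/I1)
b0 →J1  (J1 flow already set via bond 1)
b2 →J2  (common-f at J2 fixed by 0)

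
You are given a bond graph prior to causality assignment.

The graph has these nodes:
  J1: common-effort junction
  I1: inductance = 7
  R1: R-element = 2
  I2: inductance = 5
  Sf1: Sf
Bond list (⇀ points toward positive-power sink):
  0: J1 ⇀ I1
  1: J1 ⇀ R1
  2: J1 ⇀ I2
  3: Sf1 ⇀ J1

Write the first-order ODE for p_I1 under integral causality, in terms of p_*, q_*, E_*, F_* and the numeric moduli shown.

dp_I1/dt = 2*F_Sf1 - 2*p_I1/7 - 2*p_I2/5

β3 stroke→Sf1  (Sf1 fixes flow; stroke at Sf1)
β0 stroke→I1  (I1: I, integral causality)
β2 stroke→I2  (prefer integral on I2)
β1 stroke→J1  (closing 0-jn rule on J1)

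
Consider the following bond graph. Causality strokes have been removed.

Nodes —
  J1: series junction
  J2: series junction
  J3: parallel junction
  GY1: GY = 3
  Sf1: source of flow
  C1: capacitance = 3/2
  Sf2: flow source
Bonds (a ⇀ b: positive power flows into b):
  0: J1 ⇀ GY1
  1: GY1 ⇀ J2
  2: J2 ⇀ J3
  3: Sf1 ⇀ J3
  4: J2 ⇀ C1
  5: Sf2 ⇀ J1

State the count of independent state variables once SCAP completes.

1  (C1 all integral)

β3 |Sf1  (source Sf1 imposes f)
β5 |Sf2  (Sf2 fixes flow; stroke at Sf2)
β0 |J1  (common-f at J1 fixed by 5)
β2 |J3  (closing 0-jn rule on J3)
β1 |J2  (through GY1, causality inverts; strokes same side of GY1)
β4 |J2  (J2 flow already set via bond 2)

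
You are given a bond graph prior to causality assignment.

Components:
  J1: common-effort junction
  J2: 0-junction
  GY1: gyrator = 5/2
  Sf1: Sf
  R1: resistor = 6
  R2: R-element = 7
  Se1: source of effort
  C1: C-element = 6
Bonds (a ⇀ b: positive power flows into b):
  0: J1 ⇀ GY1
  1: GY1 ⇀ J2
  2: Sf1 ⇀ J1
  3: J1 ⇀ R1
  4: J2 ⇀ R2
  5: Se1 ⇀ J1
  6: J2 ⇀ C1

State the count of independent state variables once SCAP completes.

1  (C1 all integral)

#2 →Sf1  (Sf1: flow source, stroke at near end)
#5 →J1  (Se1: effort source, stroke at far end)
#0 →GY1  (common-e at J1 fixed by 5)
#3 →R1  (0-jn J1 has e-setter on 5)
#1 →GY1  (GY1 both-in/both-out from 0)
#6 →J2  (C1 integral (e out))
#4 →R2  (0-jn J2 has e-setter on 6)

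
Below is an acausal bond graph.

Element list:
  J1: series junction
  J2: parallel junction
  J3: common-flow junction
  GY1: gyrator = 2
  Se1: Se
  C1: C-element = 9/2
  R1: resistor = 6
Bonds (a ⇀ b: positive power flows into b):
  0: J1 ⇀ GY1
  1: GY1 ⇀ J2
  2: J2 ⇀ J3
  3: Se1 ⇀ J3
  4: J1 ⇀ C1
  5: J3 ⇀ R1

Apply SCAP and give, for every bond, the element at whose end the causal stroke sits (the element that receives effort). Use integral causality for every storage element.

β3 stroke→J3  (source Se1 imposes e)
β4 stroke→J1  (C1 outputs effort q/C1)
β0 stroke→GY1  (J1: last free bond brings flow in)
β1 stroke→GY1  (through GY1, causality inverts; strokes same side of GY1)
β2 stroke→J2  (closing 0-jn rule on J2)
β5 stroke→J3  (common-f at J3 fixed by 2)

#0 |GY1
#1 |GY1
#2 |J2
#3 |J3
#4 |J1
#5 |J3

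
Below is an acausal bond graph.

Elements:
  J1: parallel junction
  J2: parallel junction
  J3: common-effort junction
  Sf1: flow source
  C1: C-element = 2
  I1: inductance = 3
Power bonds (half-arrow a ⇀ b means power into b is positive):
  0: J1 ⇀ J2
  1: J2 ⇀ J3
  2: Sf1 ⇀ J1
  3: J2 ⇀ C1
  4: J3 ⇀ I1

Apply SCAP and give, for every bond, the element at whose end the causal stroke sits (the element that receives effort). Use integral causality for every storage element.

β2 |Sf1  (Sf1 fixes flow; stroke at Sf1)
β0 |J1  (J1 needs exactly one e-in)
β3 |J2  (C1: C, integral causality)
β1 |J3  (common-e at J2 fixed by 3)
β4 |I1  (J3 effort already set via bond 1)

#0 stroke→J1
#1 stroke→J3
#2 stroke→Sf1
#3 stroke→J2
#4 stroke→I1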